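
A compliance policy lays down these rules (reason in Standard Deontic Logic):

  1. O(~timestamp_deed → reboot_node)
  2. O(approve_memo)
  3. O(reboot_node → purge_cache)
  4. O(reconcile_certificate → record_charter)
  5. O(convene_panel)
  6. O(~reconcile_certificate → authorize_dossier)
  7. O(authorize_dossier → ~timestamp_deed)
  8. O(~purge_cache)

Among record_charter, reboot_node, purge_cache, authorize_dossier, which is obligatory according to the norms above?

record_charter

From premise 8 we have O(~purge_cache).
Premise 3, O(reboot_node → purge_cache), contraposes to O(~purge_cache → ~reboot_node); with O(~purge_cache) we get O(~reboot_node).
Premise 1, O(~timestamp_deed → reboot_node), contraposes to O(~reboot_node → timestamp_deed); with O(~reboot_node) we get O(timestamp_deed).
Premise 7, O(authorize_dossier → ~timestamp_deed), contraposes to O(timestamp_deed → ~authorize_dossier); with O(timestamp_deed) we get O(~authorize_dossier).
Premise 6 is O(~reconcile_certificate → authorize_dossier); contrapositively O(~authorize_dossier → reconcile_certificate). Since O(~authorize_dossier) holds, K gives O(reconcile_certificate).
Applying K to premise 4 (O(reconcile_certificate → record_charter)) and O(reconcile_certificate) yields O(record_charter).
So O(record_charter) holds — record_charter is obligatory. None of the other listed options is made obligatory by any chain of premises.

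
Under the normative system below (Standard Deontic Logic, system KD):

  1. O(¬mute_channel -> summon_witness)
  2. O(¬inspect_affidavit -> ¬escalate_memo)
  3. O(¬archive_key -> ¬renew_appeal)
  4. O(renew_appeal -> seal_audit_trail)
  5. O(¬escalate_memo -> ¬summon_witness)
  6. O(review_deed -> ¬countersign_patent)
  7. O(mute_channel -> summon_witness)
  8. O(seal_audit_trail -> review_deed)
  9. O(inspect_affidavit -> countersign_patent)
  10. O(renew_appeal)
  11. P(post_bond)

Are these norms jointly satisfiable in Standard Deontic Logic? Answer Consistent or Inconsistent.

Inconsistent

By case analysis on mute_channel: premise 7 gives O(mute_channel -> summon_witness) and premise 1 gives O(¬mute_channel -> summon_witness), so O(summon_witness) either way.
Premise 5, O(¬escalate_memo -> ¬summon_witness), contraposes to O(summon_witness -> escalate_memo); with O(summon_witness) we get O(escalate_memo).
Premise 2, O(¬inspect_affidavit -> ¬escalate_memo), contraposes to O(escalate_memo -> inspect_affidavit); with O(escalate_memo) we get O(inspect_affidavit).
From O(inspect_affidavit) and premise 9, O(inspect_affidavit -> countersign_patent), we obtain O(countersign_patent).
The contrapositive of premise 6 (O(review_deed -> ¬countersign_patent)) is O(countersign_patent -> ¬review_deed), and O(countersign_patent) is already established, so O(¬review_deed).
The contrapositive of premise 8 (O(seal_audit_trail -> review_deed)) is O(¬review_deed -> ¬seal_audit_trail), and O(¬review_deed) is already established, so O(¬seal_audit_trail).
The contrapositive of premise 4 (O(renew_appeal -> seal_audit_trail)) is O(¬seal_audit_trail -> ¬renew_appeal), and O(¬seal_audit_trail) is already established, so O(¬renew_appeal).
But premise 10 directly asserts O(renew_appeal).
We now have both O(¬renew_appeal) and O(renew_appeal) — renew_appeal is simultaneously obligatory and forbidden, violating the D-axiom.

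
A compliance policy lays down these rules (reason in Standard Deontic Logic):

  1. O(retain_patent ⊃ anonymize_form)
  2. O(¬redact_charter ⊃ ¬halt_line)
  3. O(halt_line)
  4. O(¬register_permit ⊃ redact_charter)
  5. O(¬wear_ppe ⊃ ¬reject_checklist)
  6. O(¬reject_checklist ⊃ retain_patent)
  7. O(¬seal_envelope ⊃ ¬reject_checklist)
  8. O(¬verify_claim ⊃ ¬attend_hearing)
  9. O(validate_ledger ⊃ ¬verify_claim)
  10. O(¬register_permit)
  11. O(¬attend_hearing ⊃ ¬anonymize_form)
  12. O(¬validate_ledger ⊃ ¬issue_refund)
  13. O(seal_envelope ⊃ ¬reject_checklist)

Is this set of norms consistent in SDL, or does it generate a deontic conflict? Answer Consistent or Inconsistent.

Consistent

Premise 2 is O(¬redact_charter ⊃ ¬halt_line), but O(¬redact_charter) is not derivable from the premises, so it does not yield O(¬halt_line).
So O(¬halt_line) is not derivable, and the apparent clash with O(halt_line) does not arise.
A world satisfying every obligation exists (e.g. anonymize_form=true, attend_hearing=true, halt_line=true, issue_refund=false, redact_charter=true, register_permit=false, reject_checklist=false, retain_patent=true, seal_envelope=false, validate_ledger=false, verify_claim=true, wear_ppe=false); no atom is both obligatory and forbidden, so the set is consistent.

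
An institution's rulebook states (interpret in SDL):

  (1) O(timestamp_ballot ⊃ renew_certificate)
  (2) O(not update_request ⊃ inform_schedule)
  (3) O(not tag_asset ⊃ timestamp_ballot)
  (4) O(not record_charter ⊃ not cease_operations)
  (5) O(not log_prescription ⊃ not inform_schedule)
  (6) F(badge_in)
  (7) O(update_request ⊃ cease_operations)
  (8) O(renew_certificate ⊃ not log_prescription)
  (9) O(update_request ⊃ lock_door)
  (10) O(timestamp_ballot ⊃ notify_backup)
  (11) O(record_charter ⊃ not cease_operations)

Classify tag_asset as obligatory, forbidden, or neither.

Premises 11 and 4 are O(record_charter ⊃ not cease_operations) and O(not record_charter ⊃ not cease_operations); every ideal world satisfies record_charter or not record_charter, so in either case not cease_operations holds — hence O(not cease_operations).
Premise 7, O(update_request ⊃ cease_operations), contraposes to O(not cease_operations ⊃ not update_request); with O(not cease_operations) we get O(not update_request).
Premise 2 is O(not update_request ⊃ inform_schedule); since O(not update_request), deontic closure gives O(inform_schedule).
Premise 5 is O(not log_prescription ⊃ not inform_schedule); contrapositively O(inform_schedule ⊃ log_prescription). Since O(inform_schedule) holds, K gives O(log_prescription).
The contrapositive of premise 8 (O(renew_certificate ⊃ not log_prescription)) is O(log_prescription ⊃ not renew_certificate), and O(log_prescription) is already established, so O(not renew_certificate).
Premise 1, O(timestamp_ballot ⊃ renew_certificate), contraposes to O(not renew_certificate ⊃ not timestamp_ballot); with O(not renew_certificate) we get O(not timestamp_ballot).
Premise 3 is O(not tag_asset ⊃ timestamp_ballot); contrapositively O(not timestamp_ballot ⊃ tag_asset). Since O(not timestamp_ballot) holds, K gives O(tag_asset).
Premises 6, 9, 10 do not contribute to this derivation.
Hence tag_asset is obligatory.

Obligatory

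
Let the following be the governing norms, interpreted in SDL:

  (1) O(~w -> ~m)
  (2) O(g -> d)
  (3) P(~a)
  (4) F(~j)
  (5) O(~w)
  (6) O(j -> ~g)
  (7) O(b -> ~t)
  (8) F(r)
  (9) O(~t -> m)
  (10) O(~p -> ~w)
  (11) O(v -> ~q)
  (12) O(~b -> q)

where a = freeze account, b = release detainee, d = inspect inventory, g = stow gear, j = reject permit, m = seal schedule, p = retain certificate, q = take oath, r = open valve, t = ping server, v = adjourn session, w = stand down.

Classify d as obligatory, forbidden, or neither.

Neither

Premise 2 is O(g -> d), but O(g) is not derivable from the premises, so it does not yield O(d).
No premise or chain of K-axiom applications forces O(d), and none forces O(~d). So d is neither obligatory nor forbidden under these norms.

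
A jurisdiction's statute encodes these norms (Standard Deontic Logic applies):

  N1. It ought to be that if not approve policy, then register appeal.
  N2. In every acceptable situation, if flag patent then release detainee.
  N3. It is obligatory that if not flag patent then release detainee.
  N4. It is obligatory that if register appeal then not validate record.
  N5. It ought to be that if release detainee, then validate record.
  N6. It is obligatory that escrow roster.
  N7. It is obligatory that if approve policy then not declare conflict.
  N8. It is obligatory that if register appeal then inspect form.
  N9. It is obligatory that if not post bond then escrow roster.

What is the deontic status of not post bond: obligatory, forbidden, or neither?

Neither

Premise 9 is O(¬post_bond → escrow_roster); even if O(escrow_roster) held, inferring O(¬post_bond) would be affirming the consequent — invalid.
No premise or chain of K-axiom applications forces O(¬post_bond), and none forces O(post_bond). So ¬post_bond is neither obligatory nor forbidden under these norms.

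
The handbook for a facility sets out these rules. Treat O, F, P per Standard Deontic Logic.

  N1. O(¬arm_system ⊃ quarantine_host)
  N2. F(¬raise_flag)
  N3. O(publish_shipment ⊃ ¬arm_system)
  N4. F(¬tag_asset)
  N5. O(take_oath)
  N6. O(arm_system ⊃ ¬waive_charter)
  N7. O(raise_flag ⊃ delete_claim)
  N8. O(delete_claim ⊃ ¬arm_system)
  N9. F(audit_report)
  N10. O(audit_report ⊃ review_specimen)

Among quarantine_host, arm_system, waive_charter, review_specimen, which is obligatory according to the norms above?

quarantine_host

Premise 2 is F(¬raise_flag), i.e. O(raise_flag).
Applying K to premise 7 (O(raise_flag ⊃ delete_claim)) and O(raise_flag) yields O(delete_claim).
Premise 8 is O(delete_claim ⊃ ¬arm_system); since O(delete_claim), deontic closure gives O(¬arm_system).
Premise 1 is O(¬arm_system ⊃ quarantine_host); since O(¬arm_system), deontic closure gives O(quarantine_host).
So O(quarantine_host) holds — quarantine_host is obligatory. None of the other listed options is made obligatory by any chain of premises.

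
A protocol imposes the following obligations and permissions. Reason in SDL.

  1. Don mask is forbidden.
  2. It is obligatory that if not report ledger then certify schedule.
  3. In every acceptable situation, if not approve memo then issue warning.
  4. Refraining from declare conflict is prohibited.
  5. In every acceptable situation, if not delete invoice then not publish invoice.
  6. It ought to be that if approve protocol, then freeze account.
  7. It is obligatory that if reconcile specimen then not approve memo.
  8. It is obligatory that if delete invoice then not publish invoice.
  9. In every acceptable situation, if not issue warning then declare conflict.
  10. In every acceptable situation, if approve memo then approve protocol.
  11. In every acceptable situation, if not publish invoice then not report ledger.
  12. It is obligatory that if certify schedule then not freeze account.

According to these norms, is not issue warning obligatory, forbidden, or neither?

Forbidden

Premises 8 and 5 are O(delete_invoice → ¬publish_invoice) and O(¬delete_invoice → ¬publish_invoice); every ideal world satisfies delete_invoice or ¬delete_invoice, so in either case ¬publish_invoice holds — hence O(¬publish_invoice).
From O(¬publish_invoice) and premise 11, O(¬publish_invoice → ¬report_ledger), we obtain O(¬report_ledger).
Premise 2 is O(¬report_ledger → certify_schedule); since O(¬report_ledger), deontic closure gives O(certify_schedule).
Premise 12 is O(certify_schedule → ¬freeze_account); since O(certify_schedule), deontic closure gives O(¬freeze_account).
Premise 6 is O(approve_protocol → freeze_account); contrapositively O(¬freeze_account → ¬approve_protocol). Since O(¬freeze_account) holds, K gives O(¬approve_protocol).
Premise 10 is O(approve_memo → approve_protocol); contrapositively O(¬approve_protocol → ¬approve_memo). Since O(¬approve_protocol) holds, K gives O(¬approve_memo).
Applying K to premise 3 (O(¬approve_memo → issue_warning)) and O(¬approve_memo) yields O(issue_warning).
Premises 1, 4, 7, 9 do not contribute to this derivation.
Thus O(issue_warning), which is F(¬issue_warning): ¬issue_warning is forbidden.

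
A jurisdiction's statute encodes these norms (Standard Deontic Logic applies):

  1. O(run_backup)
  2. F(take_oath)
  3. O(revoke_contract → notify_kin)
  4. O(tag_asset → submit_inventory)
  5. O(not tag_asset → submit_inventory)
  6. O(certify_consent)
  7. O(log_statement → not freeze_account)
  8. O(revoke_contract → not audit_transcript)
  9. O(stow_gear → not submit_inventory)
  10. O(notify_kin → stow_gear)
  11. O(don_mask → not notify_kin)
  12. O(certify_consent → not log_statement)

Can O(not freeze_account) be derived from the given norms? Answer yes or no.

No

Premise 7 is O(log_statement → not freeze_account), but O(log_statement) is not derivable from the premises, so it does not yield O(not freeze_account).
No other premise forces O(not freeze_account). An ideal world satisfying every premise can still have not freeze_account false, so O(not freeze_account) is not derivable.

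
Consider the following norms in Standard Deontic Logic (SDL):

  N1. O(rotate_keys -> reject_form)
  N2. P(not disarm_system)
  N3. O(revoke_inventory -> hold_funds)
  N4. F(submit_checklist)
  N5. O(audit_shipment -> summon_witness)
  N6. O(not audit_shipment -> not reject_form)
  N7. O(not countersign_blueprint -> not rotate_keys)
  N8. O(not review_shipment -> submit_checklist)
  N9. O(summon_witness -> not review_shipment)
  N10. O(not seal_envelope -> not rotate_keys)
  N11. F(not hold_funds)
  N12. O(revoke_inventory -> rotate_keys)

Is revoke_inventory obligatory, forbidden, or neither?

Premise 4 is F(submit_checklist), i.e. O(not submit_checklist).
Premise 8 is O(not review_shipment -> submit_checklist); contrapositively O(not submit_checklist -> review_shipment). Since O(not submit_checklist) holds, K gives O(review_shipment).
Premise 9, O(summon_witness -> not review_shipment), contraposes to O(review_shipment -> not summon_witness); with O(review_shipment) we get O(not summon_witness).
The contrapositive of premise 5 (O(audit_shipment -> summon_witness)) is O(not summon_witness -> not audit_shipment), and O(not summon_witness) is already established, so O(not audit_shipment).
Premise 6 is O(not audit_shipment -> not reject_form); since O(not audit_shipment), deontic closure gives O(not reject_form).
The contrapositive of premise 1 (O(rotate_keys -> reject_form)) is O(not reject_form -> not rotate_keys), and O(not reject_form) is already established, so O(not rotate_keys).
Premise 12, O(revoke_inventory -> rotate_keys), contraposes to O(not rotate_keys -> not revoke_inventory); with O(not rotate_keys) we get O(not revoke_inventory).
Premises 2, 3, 7, 10, 11 do not contribute to this derivation.
Thus O(not revoke_inventory), which is F(revoke_inventory): revoke_inventory is forbidden.

Forbidden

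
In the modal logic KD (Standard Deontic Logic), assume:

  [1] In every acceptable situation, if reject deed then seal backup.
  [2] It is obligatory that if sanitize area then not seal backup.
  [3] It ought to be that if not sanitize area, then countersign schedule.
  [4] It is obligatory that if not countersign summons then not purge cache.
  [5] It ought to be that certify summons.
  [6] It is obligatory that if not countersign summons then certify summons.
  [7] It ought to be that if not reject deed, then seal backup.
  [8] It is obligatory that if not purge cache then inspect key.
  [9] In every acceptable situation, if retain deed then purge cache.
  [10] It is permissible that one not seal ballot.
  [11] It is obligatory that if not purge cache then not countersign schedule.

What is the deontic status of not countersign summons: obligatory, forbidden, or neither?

Forbidden

Premises 1 and 7 cover both cases: O(reject_deed → seal_backup) and O(¬reject_deed → seal_backup). Since reject_deed ∨ ¬reject_deed is a tautology, O(seal_backup) follows.
Premise 2 is O(sanitize_area → ¬seal_backup); contrapositively O(seal_backup → ¬sanitize_area). Since O(seal_backup) holds, K gives O(¬sanitize_area).
From O(¬sanitize_area) and premise 3, O(¬sanitize_area → countersign_schedule), we obtain O(countersign_schedule).
Premise 11, O(¬purge_cache → ¬countersign_schedule), contraposes to O(countersign_schedule → purge_cache); with O(countersign_schedule) we get O(purge_cache).
Premise 4, O(¬countersign_summons → ¬purge_cache), contraposes to O(purge_cache → countersign_summons); with O(purge_cache) we get O(countersign_summons).
Premises 5, 6, 8, 9, 10 do not contribute to this derivation.
Thus O(countersign_summons), which is F(¬countersign_summons): ¬countersign_summons is forbidden.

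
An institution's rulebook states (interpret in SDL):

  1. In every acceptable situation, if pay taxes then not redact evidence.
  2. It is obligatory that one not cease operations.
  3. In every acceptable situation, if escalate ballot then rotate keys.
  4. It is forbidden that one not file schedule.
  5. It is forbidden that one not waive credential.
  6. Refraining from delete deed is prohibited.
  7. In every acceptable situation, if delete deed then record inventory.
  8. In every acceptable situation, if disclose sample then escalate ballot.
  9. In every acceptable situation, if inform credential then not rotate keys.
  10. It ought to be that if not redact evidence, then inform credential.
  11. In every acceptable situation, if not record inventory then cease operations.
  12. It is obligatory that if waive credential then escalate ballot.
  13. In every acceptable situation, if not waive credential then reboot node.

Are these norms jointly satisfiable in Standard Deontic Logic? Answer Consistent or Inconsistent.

Premise 11 is O(¬record_inventory → cease_operations), but O(¬record_inventory) is not derivable from the premises, so it does not yield O(cease_operations).
So O(cease_operations) is not derivable, and the apparent clash with O(¬cease_operations) does not arise.
A world satisfying every obligation exists (e.g. cease_operations=false, delete_deed=true, disclose_sample=false, escalate_ballot=true, file_schedule=true, inform_credential=false, pay_taxes=false, reboot_node=false, record_inventory=true, redact_evidence=true, rotate_keys=true, waive_credential=true); no atom is both obligatory and forbidden, so the set is consistent.

Consistent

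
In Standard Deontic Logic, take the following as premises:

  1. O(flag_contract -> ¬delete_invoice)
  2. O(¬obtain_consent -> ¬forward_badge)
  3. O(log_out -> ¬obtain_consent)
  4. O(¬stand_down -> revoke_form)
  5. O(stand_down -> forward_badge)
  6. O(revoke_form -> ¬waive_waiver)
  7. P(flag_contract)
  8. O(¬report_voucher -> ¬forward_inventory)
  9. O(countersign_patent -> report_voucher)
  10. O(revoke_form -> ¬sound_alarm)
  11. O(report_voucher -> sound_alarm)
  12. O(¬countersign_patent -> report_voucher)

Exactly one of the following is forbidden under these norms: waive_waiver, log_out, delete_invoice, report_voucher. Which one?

log_out

By case analysis on ¬countersign_patent: premise 12 gives O(¬countersign_patent -> report_voucher) and premise 9 gives O(countersign_patent -> report_voucher), so O(report_voucher) either way.
From O(report_voucher) and premise 11, O(report_voucher -> sound_alarm), we obtain O(sound_alarm).
Premise 10 is O(revoke_form -> ¬sound_alarm); contrapositively O(sound_alarm -> ¬revoke_form). Since O(sound_alarm) holds, K gives O(¬revoke_form).
The contrapositive of premise 4 (O(¬stand_down -> revoke_form)) is O(¬revoke_form -> stand_down), and O(¬revoke_form) is already established, so O(stand_down).
Premise 5 is O(stand_down -> forward_badge); since O(stand_down), deontic closure gives O(forward_badge).
The contrapositive of premise 2 (O(¬obtain_consent -> ¬forward_badge)) is O(forward_badge -> obtain_consent), and O(forward_badge) is already established, so O(obtain_consent).
Premise 3 is O(log_out -> ¬obtain_consent); contrapositively O(obtain_consent -> ¬log_out). Since O(obtain_consent) holds, K gives O(¬log_out).
So O(¬log_out) holds, i.e. log_out is forbidden. None of the other listed options is forbidden under the premises.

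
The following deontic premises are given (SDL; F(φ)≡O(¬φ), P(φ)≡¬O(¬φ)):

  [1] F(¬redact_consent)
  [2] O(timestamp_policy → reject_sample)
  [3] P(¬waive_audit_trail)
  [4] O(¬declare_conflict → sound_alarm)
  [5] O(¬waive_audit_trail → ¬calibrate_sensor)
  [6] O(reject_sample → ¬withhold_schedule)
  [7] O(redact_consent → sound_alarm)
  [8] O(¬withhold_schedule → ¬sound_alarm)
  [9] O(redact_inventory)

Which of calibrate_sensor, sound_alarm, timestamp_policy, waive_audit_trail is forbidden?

F(¬redact_consent) at premise 1 means O(redact_consent).
From O(redact_consent) and premise 7, O(redact_consent → sound_alarm), we obtain O(sound_alarm).
Premise 8 is O(¬withhold_schedule → ¬sound_alarm); contrapositively O(sound_alarm → withhold_schedule). Since O(sound_alarm) holds, K gives O(withhold_schedule).
Premise 6 is O(reject_sample → ¬withhold_schedule); contrapositively O(withhold_schedule → ¬reject_sample). Since O(withhold_schedule) holds, K gives O(¬reject_sample).
Premise 2, O(timestamp_policy → reject_sample), contraposes to O(¬reject_sample → ¬timestamp_policy); with O(¬reject_sample) we get O(¬timestamp_policy).
So O(¬timestamp_policy) holds, i.e. timestamp_policy is forbidden. None of the other listed options is forbidden under the premises.

timestamp_policy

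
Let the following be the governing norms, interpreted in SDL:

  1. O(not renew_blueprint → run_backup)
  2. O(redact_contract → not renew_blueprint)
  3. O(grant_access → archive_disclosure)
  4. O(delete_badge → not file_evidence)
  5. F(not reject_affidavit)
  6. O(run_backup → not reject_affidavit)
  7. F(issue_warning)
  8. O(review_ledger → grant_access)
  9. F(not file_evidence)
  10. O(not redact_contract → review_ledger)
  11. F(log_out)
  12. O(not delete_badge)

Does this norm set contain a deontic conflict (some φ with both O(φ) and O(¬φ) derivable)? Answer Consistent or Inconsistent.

Consistent

Premise 4 is O(delete_badge → not file_evidence), but O(delete_badge) is not derivable from the premises, so it does not yield O(not file_evidence).
So O(not file_evidence) is not derivable, and the apparent clash with O(file_evidence) does not arise.
A world satisfying every obligation exists (e.g. archive_disclosure=true, delete_badge=false, file_evidence=true, grant_access=true, issue_warning=false, log_out=false, redact_contract=false, reject_affidavit=true, renew_blueprint=true, review_ledger=true, run_backup=false); no atom is both obligatory and forbidden, so the set is consistent.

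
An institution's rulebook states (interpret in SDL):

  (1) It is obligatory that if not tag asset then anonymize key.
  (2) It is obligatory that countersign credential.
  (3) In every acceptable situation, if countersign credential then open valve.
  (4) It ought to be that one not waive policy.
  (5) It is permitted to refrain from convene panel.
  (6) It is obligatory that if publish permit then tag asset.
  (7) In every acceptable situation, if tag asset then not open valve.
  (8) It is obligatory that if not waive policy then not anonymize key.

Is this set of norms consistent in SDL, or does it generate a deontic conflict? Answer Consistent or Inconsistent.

Premise 4 gives O(¬waive_policy).
With premise 8, O(¬waive_policy → ¬anonymize_key), the K-axiom yields O(¬anonymize_key).
Premise 1, O(¬tag_asset → anonymize_key), contraposes to O(¬anonymize_key → tag_asset); with O(¬anonymize_key) we get O(tag_asset).
With premise 7, O(tag_asset → ¬open_valve), the K-axiom yields O(¬open_valve).
Premise 3, O(countersign_credential → open_valve), contraposes to O(¬open_valve → ¬countersign_credential); with O(¬open_valve) we get O(¬countersign_credential).
Yet premise 2 states O(countersign_credential).
We now have both O(¬countersign_credential) and O(countersign_credential) — countersign_credential is simultaneously obligatory and forbidden, violating the D-axiom.

Inconsistent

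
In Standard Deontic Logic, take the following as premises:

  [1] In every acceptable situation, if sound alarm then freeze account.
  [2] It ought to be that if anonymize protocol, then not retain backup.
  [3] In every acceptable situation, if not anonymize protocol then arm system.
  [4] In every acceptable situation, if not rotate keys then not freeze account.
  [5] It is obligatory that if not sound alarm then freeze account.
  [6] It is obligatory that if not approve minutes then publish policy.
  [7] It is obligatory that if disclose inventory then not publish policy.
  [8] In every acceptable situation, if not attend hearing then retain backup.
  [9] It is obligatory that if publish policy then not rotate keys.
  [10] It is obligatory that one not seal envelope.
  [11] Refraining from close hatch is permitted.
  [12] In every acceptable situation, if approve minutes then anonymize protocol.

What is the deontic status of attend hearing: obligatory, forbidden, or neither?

Obligatory

Premises 1 and 5 are O(sound_alarm → freeze_account) and O(¬sound_alarm → freeze_account); every ideal world satisfies sound_alarm or ¬sound_alarm, so in either case freeze_account holds — hence O(freeze_account).
The contrapositive of premise 4 (O(¬rotate_keys → ¬freeze_account)) is O(freeze_account → rotate_keys), and O(freeze_account) is already established, so O(rotate_keys).
Premise 9 is O(publish_policy → ¬rotate_keys); contrapositively O(rotate_keys → ¬publish_policy). Since O(rotate_keys) holds, K gives O(¬publish_policy).
The contrapositive of premise 6 (O(¬approve_minutes → publish_policy)) is O(¬publish_policy → approve_minutes), and O(¬publish_policy) is already established, so O(approve_minutes).
With premise 12, O(approve_minutes → anonymize_protocol), the K-axiom yields O(anonymize_protocol).
Premise 2 is O(anonymize_protocol → ¬retain_backup); since O(anonymize_protocol), deontic closure gives O(¬retain_backup).
Premise 8, O(¬attend_hearing → retain_backup), contraposes to O(¬retain_backup → attend_hearing); with O(¬retain_backup) we get O(attend_hearing).
Premises 3, 7, 10, 11 do not contribute to this derivation.
Hence attend_hearing is obligatory.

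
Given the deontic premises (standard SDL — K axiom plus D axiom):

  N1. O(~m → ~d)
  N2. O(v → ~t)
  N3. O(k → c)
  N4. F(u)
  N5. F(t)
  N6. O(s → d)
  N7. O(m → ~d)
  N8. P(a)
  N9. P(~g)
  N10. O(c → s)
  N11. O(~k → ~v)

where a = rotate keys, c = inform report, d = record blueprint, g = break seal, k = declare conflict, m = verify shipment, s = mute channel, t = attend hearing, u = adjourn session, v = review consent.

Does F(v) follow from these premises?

By case analysis on m: premise 7 gives O(m → ~d) and premise 1 gives O(~m → ~d), so O(~d) either way.
Premise 6 is O(s → d); contrapositively O(~d → ~s). Since O(~d) holds, K gives O(~s).
Premise 10, O(c → s), contraposes to O(~s → ~c); with O(~s) we get O(~c).
Premise 3, O(k → c), contraposes to O(~c → ~k); with O(~c) we get O(~k).
Premise 11 is O(~k → ~v); since O(~k), deontic closure gives O(~v).
Premises 2, 4, 5, 8, 9 do not contribute to this derivation.
So O(~v) holds, i.e. F(v). The claim follows.

Yes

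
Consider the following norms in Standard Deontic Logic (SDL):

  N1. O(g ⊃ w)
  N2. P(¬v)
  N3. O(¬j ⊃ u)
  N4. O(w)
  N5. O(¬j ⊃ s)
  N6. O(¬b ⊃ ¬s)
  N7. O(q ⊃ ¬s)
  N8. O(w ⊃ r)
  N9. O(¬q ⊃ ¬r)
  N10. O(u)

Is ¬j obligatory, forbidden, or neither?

Forbidden

Premise 4 gives O(w).
With premise 8, O(w ⊃ r), the K-axiom yields O(r).
The contrapositive of premise 9 (O(¬q ⊃ ¬r)) is O(r ⊃ q), and O(r) is already established, so O(q).
With premise 7, O(q ⊃ ¬s), the K-axiom yields O(¬s).
Premise 5, O(¬j ⊃ s), contraposes to O(¬s ⊃ j); with O(¬s) we get O(j).
Premises 1, 2, 3, 6, 10 do not contribute to this derivation.
Thus O(j), which is F(¬j): ¬j is forbidden.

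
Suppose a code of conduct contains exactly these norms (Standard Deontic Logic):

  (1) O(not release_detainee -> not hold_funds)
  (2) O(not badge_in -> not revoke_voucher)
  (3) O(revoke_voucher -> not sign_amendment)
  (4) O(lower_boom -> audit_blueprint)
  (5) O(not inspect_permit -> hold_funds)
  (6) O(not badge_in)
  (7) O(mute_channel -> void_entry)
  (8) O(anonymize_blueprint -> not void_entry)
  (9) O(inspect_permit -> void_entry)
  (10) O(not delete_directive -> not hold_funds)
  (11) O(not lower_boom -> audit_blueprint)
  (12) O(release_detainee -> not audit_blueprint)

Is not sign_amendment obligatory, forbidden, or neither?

Neither

Premise 3 is O(revoke_voucher -> not sign_amendment), but O(revoke_voucher) is not derivable from the premises, so it does not yield O(not sign_amendment).
No premise or chain of K-axiom applications forces O(not sign_amendment), and none forces O(sign_amendment). So not sign_amendment is neither obligatory nor forbidden under these norms.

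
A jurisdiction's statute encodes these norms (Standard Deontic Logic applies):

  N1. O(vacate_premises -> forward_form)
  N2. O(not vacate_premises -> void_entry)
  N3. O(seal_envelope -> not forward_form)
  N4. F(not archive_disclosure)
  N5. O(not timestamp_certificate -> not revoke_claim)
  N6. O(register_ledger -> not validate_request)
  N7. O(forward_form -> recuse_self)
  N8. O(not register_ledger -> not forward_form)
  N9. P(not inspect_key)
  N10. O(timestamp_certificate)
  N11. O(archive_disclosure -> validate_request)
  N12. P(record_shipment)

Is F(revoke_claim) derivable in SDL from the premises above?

Premise 5 is O(not timestamp_certificate -> not revoke_claim), but O(not timestamp_certificate) is not derivable from the premises, so it does not yield O(not revoke_claim).
No other premise forces O(not revoke_claim). An ideal world satisfying every premise can still have revoke_claim true, so F(revoke_claim) is not derivable.

No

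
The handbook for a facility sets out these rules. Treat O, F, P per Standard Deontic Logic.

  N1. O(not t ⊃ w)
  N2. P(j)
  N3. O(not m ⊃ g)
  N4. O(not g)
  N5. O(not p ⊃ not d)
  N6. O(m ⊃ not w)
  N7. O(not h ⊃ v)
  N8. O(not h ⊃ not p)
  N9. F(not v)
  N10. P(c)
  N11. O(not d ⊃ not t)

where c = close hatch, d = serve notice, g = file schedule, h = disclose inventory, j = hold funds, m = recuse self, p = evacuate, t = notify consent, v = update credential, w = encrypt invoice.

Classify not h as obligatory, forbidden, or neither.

Premise 4 gives O(not g).
The contrapositive of premise 3 (O(not m ⊃ g)) is O(not g ⊃ m), and O(not g) is already established, so O(m).
Applying K to premise 6 (O(m ⊃ not w)) and O(m) yields O(not w).
The contrapositive of premise 1 (O(not t ⊃ w)) is O(not w ⊃ t), and O(not w) is already established, so O(t).
Premise 11 is O(not d ⊃ not t); contrapositively O(t ⊃ d). Since O(t) holds, K gives O(d).
The contrapositive of premise 5 (O(not p ⊃ not d)) is O(d ⊃ p), and O(d) is already established, so O(p).
Premise 8 is O(not h ⊃ not p); contrapositively O(p ⊃ h). Since O(p) holds, K gives O(h).
Premises 2, 7, 9, 10 do not contribute to this derivation.
Thus O(h), which is F(not h): not h is forbidden.

Forbidden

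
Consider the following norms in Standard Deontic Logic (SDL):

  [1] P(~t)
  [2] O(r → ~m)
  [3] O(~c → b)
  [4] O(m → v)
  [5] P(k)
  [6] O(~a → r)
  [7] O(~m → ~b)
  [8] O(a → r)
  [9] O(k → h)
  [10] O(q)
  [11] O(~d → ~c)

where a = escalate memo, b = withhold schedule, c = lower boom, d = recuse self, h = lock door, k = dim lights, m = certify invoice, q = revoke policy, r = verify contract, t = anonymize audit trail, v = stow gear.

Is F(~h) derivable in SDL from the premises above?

Premise 9 is O(k → h), but O(k) is not derivable from the premises (the permission P(k) asserts only ~O(~k), not O(k)), so it does not yield O(h).
No other premise forces O(h). An ideal world satisfying every premise can still have ~h true, so F(~h) is not derivable.

No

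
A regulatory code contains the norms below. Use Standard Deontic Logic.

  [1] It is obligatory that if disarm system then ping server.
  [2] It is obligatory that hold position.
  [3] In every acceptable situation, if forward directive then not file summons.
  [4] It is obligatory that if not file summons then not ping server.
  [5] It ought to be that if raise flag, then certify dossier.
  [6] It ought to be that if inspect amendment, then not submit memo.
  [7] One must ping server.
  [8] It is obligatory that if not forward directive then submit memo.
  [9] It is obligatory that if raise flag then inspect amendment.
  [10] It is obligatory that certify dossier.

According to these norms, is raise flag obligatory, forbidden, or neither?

Premise 7 states O(ping_server) outright.
Premise 4 is O(¬file_summons → ¬ping_server); contrapositively O(ping_server → file_summons). Since O(ping_server) holds, K gives O(file_summons).
The contrapositive of premise 3 (O(forward_directive → ¬file_summons)) is O(file_summons → ¬forward_directive), and O(file_summons) is already established, so O(¬forward_directive).
With premise 8, O(¬forward_directive → submit_memo), the K-axiom yields O(submit_memo).
Premise 6 is O(inspect_amendment → ¬submit_memo); contrapositively O(submit_memo → ¬inspect_amendment). Since O(submit_memo) holds, K gives O(¬inspect_amendment).
Premise 9, O(raise_flag → inspect_amendment), contraposes to O(¬inspect_amendment → ¬raise_flag); with O(¬inspect_amendment) we get O(¬raise_flag).
Premises 1, 2, 5, 10 do not contribute to this derivation.
Thus O(¬raise_flag), which is F(raise_flag): raise_flag is forbidden.

Forbidden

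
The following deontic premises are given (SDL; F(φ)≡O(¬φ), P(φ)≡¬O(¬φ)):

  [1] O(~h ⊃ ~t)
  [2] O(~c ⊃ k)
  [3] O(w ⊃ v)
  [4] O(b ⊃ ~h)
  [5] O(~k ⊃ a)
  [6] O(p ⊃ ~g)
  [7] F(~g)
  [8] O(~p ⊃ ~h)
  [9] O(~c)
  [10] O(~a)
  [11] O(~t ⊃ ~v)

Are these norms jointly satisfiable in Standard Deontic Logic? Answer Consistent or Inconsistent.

Premise 5 is O(~k ⊃ a), but O(~k) is not derivable from the premises, so it does not yield O(a).
So O(a) is not derivable, and the apparent clash with O(~a) does not arise.
A world satisfying every obligation exists (e.g. a=false, b=false, c=false, g=true, h=false, k=true, p=false, t=false, v=false, w=false); no atom is both obligatory and forbidden, so the set is consistent.

Consistent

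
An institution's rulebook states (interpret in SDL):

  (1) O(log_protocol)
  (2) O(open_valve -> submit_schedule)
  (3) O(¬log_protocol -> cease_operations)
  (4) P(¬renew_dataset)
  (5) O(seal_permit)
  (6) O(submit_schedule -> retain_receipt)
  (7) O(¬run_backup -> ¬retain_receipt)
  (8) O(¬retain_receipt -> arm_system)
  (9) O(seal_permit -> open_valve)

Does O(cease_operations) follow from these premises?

Premise 3 is O(¬log_protocol -> cease_operations), but O(¬log_protocol) is not derivable from the premises, so it does not yield O(cease_operations).
No other premise forces O(cease_operations). An ideal world satisfying every premise can still have cease_operations false, so O(cease_operations) is not derivable.

No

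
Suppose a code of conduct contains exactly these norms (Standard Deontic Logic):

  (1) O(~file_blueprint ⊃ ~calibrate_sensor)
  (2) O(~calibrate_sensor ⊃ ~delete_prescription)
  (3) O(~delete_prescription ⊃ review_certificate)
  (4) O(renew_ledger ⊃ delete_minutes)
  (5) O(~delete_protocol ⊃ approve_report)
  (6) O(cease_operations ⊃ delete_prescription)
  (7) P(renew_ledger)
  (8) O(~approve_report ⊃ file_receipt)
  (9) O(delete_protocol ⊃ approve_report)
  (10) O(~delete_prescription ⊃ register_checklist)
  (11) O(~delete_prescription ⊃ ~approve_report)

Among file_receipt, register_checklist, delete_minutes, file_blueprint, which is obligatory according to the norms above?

file_blueprint

By case analysis on ~delete_protocol: premise 5 gives O(~delete_protocol ⊃ approve_report) and premise 9 gives O(delete_protocol ⊃ approve_report), so O(approve_report) either way.
Premise 11, O(~delete_prescription ⊃ ~approve_report), contraposes to O(approve_report ⊃ delete_prescription); with O(approve_report) we get O(delete_prescription).
Premise 2, O(~calibrate_sensor ⊃ ~delete_prescription), contraposes to O(delete_prescription ⊃ calibrate_sensor); with O(delete_prescription) we get O(calibrate_sensor).
The contrapositive of premise 1 (O(~file_blueprint ⊃ ~calibrate_sensor)) is O(calibrate_sensor ⊃ file_blueprint), and O(calibrate_sensor) is already established, so O(file_blueprint).
So O(file_blueprint) holds — file_blueprint is obligatory. None of the other listed options is made obligatory by any chain of premises.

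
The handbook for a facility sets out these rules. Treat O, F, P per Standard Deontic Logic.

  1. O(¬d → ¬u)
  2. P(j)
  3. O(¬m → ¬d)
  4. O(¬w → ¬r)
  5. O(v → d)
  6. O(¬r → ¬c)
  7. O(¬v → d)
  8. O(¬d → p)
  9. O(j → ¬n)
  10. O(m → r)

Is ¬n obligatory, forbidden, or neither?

Neither

Premise 9 is O(j → ¬n), but O(j) is not derivable from the premises (the permission P(j) asserts only ¬O(¬j), not O(j)), so it does not yield O(¬n).
No premise or chain of K-axiom applications forces O(¬n), and none forces O(n). So ¬n is neither obligatory nor forbidden under these norms.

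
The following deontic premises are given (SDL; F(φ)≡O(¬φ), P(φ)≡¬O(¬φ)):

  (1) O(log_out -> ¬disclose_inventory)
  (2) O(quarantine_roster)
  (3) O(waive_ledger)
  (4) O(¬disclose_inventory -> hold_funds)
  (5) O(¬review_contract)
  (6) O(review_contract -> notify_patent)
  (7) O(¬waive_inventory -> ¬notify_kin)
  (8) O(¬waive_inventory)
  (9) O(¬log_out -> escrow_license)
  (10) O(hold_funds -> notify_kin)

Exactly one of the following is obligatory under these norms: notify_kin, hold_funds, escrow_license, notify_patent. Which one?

Premise 8 gives O(¬waive_inventory).
Premise 7 is O(¬waive_inventory -> ¬notify_kin); since O(¬waive_inventory), deontic closure gives O(¬notify_kin).
The contrapositive of premise 10 (O(hold_funds -> notify_kin)) is O(¬notify_kin -> ¬hold_funds), and O(¬notify_kin) is already established, so O(¬hold_funds).
Premise 4, O(¬disclose_inventory -> hold_funds), contraposes to O(¬hold_funds -> disclose_inventory); with O(¬hold_funds) we get O(disclose_inventory).
Premise 1 is O(log_out -> ¬disclose_inventory); contrapositively O(disclose_inventory -> ¬log_out). Since O(disclose_inventory) holds, K gives O(¬log_out).
Premise 9 is O(¬log_out -> escrow_license); since O(¬log_out), deontic closure gives O(escrow_license).
So O(escrow_license) holds — escrow_license is obligatory. None of the other listed options is made obligatory by any chain of premises.

escrow_license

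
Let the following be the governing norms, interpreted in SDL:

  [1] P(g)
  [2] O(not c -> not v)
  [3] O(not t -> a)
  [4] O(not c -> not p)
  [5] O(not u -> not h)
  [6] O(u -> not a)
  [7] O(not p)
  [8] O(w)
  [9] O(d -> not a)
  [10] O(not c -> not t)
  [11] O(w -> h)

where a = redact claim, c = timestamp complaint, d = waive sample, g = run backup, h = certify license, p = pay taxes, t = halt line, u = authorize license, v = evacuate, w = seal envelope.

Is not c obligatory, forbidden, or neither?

Forbidden

From premise 8 we have O(w).
Applying K to premise 11 (O(w -> h)) and O(w) yields O(h).
Premise 5, O(not u -> not h), contraposes to O(h -> u); with O(h) we get O(u).
Applying K to premise 6 (O(u -> not a)) and O(u) yields O(not a).
The contrapositive of premise 3 (O(not t -> a)) is O(not a -> t), and O(not a) is already established, so O(t).
The contrapositive of premise 10 (O(not c -> not t)) is O(t -> c), and O(t) is already established, so O(c).
Premises 1, 2, 4, 7, 9 do not contribute to this derivation.
Thus O(c), which is F(not c): not c is forbidden.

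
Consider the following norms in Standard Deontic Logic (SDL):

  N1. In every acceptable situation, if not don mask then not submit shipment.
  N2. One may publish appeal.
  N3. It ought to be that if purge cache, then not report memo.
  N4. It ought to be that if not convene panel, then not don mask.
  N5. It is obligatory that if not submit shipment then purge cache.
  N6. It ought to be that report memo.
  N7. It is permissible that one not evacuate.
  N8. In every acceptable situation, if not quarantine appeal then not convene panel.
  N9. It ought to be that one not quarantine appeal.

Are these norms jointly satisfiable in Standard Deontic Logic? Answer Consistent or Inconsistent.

Premise 6 gives O(report_memo).
Premise 3, O(purge_cache → ¬report_memo), contraposes to O(report_memo → ¬purge_cache); with O(report_memo) we get O(¬purge_cache).
The contrapositive of premise 5 (O(¬submit_shipment → purge_cache)) is O(¬purge_cache → submit_shipment), and O(¬purge_cache) is already established, so O(submit_shipment).
The contrapositive of premise 1 (O(¬don_mask → ¬submit_shipment)) is O(submit_shipment → don_mask), and O(submit_shipment) is already established, so O(don_mask).
The contrapositive of premise 4 (O(¬convene_panel → ¬don_mask)) is O(don_mask → convene_panel), and O(don_mask) is already established, so O(convene_panel).
The contrapositive of premise 8 (O(¬quarantine_appeal → ¬convene_panel)) is O(convene_panel → quarantine_appeal), and O(convene_panel) is already established, so O(quarantine_appeal).
However, premise 9 gives O(¬quarantine_appeal).
We now have both O(quarantine_appeal) and O(¬quarantine_appeal) — quarantine_appeal is simultaneously obligatory and forbidden, violating the D-axiom.

Inconsistent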